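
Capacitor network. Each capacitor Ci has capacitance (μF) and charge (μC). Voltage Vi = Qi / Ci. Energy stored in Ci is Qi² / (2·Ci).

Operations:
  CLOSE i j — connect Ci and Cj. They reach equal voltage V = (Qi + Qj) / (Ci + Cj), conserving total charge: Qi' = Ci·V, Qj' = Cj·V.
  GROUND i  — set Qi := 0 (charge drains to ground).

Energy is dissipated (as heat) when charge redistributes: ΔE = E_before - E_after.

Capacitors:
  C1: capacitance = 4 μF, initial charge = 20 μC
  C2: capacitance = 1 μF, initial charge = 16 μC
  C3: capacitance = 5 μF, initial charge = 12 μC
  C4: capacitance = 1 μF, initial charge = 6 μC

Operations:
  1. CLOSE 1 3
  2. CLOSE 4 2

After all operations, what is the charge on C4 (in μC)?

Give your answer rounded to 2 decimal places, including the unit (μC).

Initial: C1(4μF, Q=20μC, V=5.00V), C2(1μF, Q=16μC, V=16.00V), C3(5μF, Q=12μC, V=2.40V), C4(1μF, Q=6μC, V=6.00V)
Op 1: CLOSE 1-3: Q_total=32.00, C_total=9.00, V=3.56; Q1=14.22, Q3=17.78; dissipated=7.511
Op 2: CLOSE 4-2: Q_total=22.00, C_total=2.00, V=11.00; Q4=11.00, Q2=11.00; dissipated=25.000
Final charges: Q1=14.22, Q2=11.00, Q3=17.78, Q4=11.00

Answer: 11.00 μC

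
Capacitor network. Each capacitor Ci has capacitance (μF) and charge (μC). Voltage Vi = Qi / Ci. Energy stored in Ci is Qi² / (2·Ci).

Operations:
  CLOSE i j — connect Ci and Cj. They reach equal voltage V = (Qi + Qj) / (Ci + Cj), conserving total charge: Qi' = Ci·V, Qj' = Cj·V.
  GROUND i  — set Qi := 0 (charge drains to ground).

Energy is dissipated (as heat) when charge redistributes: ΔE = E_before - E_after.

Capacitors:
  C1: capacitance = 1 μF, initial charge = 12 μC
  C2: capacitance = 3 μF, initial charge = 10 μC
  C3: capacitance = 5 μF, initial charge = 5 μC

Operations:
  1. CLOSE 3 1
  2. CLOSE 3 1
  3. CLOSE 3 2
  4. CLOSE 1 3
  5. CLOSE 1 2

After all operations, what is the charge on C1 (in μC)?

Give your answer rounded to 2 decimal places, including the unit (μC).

Initial: C1(1μF, Q=12μC, V=12.00V), C2(3μF, Q=10μC, V=3.33V), C3(5μF, Q=5μC, V=1.00V)
Op 1: CLOSE 3-1: Q_total=17.00, C_total=6.00, V=2.83; Q3=14.17, Q1=2.83; dissipated=50.417
Op 2: CLOSE 3-1: Q_total=17.00, C_total=6.00, V=2.83; Q3=14.17, Q1=2.83; dissipated=0.000
Op 3: CLOSE 3-2: Q_total=24.17, C_total=8.00, V=3.02; Q3=15.10, Q2=9.06; dissipated=0.234
Op 4: CLOSE 1-3: Q_total=17.94, C_total=6.00, V=2.99; Q1=2.99, Q3=14.95; dissipated=0.015
Op 5: CLOSE 1-2: Q_total=12.05, C_total=4.00, V=3.01; Q1=3.01, Q2=9.04; dissipated=0.000
Final charges: Q1=3.01, Q2=9.04, Q3=14.95

Answer: 3.01 μC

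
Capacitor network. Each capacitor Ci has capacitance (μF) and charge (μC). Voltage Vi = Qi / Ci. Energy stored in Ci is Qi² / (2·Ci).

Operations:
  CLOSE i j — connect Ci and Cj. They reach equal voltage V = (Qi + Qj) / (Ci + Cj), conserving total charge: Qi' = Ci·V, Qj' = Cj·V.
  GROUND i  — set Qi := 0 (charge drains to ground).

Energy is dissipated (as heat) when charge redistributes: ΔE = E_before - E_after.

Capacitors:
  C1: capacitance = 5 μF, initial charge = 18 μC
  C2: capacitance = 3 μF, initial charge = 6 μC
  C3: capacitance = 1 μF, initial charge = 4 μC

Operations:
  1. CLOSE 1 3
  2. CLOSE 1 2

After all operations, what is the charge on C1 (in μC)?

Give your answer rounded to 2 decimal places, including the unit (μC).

Initial: C1(5μF, Q=18μC, V=3.60V), C2(3μF, Q=6μC, V=2.00V), C3(1μF, Q=4μC, V=4.00V)
Op 1: CLOSE 1-3: Q_total=22.00, C_total=6.00, V=3.67; Q1=18.33, Q3=3.67; dissipated=0.067
Op 2: CLOSE 1-2: Q_total=24.33, C_total=8.00, V=3.04; Q1=15.21, Q2=9.12; dissipated=2.604
Final charges: Q1=15.21, Q2=9.12, Q3=3.67

Answer: 15.21 μC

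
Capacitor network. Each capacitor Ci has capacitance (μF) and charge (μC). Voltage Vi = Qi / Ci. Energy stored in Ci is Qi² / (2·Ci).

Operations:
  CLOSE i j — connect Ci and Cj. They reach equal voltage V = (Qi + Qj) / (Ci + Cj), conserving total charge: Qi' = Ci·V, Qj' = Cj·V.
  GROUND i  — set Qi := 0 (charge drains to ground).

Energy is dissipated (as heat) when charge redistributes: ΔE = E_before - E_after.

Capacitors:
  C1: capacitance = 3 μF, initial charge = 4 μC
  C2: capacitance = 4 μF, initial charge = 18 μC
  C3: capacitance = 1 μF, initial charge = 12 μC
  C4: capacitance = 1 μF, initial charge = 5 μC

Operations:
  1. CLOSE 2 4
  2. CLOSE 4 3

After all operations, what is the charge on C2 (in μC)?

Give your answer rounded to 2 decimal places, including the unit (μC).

Initial: C1(3μF, Q=4μC, V=1.33V), C2(4μF, Q=18μC, V=4.50V), C3(1μF, Q=12μC, V=12.00V), C4(1μF, Q=5μC, V=5.00V)
Op 1: CLOSE 2-4: Q_total=23.00, C_total=5.00, V=4.60; Q2=18.40, Q4=4.60; dissipated=0.100
Op 2: CLOSE 4-3: Q_total=16.60, C_total=2.00, V=8.30; Q4=8.30, Q3=8.30; dissipated=13.690
Final charges: Q1=4.00, Q2=18.40, Q3=8.30, Q4=8.30

Answer: 18.40 μC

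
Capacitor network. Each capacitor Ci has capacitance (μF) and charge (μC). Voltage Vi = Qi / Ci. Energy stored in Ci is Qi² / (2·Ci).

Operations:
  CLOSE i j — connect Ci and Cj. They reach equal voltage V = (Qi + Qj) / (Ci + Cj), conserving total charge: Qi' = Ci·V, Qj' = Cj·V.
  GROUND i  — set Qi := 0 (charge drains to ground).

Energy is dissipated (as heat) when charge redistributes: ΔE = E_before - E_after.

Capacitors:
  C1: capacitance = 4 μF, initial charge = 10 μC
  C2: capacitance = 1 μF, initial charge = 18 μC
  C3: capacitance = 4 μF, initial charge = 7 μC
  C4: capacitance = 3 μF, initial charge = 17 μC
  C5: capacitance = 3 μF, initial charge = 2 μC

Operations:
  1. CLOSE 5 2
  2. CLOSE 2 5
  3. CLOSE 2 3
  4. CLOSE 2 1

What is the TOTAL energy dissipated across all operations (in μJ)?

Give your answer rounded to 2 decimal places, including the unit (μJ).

Answer: 116.90 μJ

Derivation:
Initial: C1(4μF, Q=10μC, V=2.50V), C2(1μF, Q=18μC, V=18.00V), C3(4μF, Q=7μC, V=1.75V), C4(3μF, Q=17μC, V=5.67V), C5(3μF, Q=2μC, V=0.67V)
Op 1: CLOSE 5-2: Q_total=20.00, C_total=4.00, V=5.00; Q5=15.00, Q2=5.00; dissipated=112.667
Op 2: CLOSE 2-5: Q_total=20.00, C_total=4.00, V=5.00; Q2=5.00, Q5=15.00; dissipated=0.000
Op 3: CLOSE 2-3: Q_total=12.00, C_total=5.00, V=2.40; Q2=2.40, Q3=9.60; dissipated=4.225
Op 4: CLOSE 2-1: Q_total=12.40, C_total=5.00, V=2.48; Q2=2.48, Q1=9.92; dissipated=0.004
Total dissipated: 116.896 μJ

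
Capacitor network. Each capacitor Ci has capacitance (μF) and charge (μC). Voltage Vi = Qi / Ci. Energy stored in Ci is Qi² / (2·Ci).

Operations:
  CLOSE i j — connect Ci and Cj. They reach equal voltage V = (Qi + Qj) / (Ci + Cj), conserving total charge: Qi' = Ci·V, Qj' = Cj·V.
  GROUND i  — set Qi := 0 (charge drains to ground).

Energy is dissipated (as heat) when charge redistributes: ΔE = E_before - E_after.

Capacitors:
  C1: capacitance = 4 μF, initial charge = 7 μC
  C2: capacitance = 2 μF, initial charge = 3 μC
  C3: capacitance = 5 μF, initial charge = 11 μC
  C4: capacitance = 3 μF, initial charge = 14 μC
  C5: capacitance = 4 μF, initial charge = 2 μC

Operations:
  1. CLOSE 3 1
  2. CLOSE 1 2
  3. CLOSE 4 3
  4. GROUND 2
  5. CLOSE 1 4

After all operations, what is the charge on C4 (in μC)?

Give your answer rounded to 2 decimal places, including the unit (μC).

Answer: 7.00 μC

Derivation:
Initial: C1(4μF, Q=7μC, V=1.75V), C2(2μF, Q=3μC, V=1.50V), C3(5μF, Q=11μC, V=2.20V), C4(3μF, Q=14μC, V=4.67V), C5(4μF, Q=2μC, V=0.50V)
Op 1: CLOSE 3-1: Q_total=18.00, C_total=9.00, V=2.00; Q3=10.00, Q1=8.00; dissipated=0.225
Op 2: CLOSE 1-2: Q_total=11.00, C_total=6.00, V=1.83; Q1=7.33, Q2=3.67; dissipated=0.167
Op 3: CLOSE 4-3: Q_total=24.00, C_total=8.00, V=3.00; Q4=9.00, Q3=15.00; dissipated=6.667
Op 4: GROUND 2: Q2=0; energy lost=3.361
Op 5: CLOSE 1-4: Q_total=16.33, C_total=7.00, V=2.33; Q1=9.33, Q4=7.00; dissipated=1.167
Final charges: Q1=9.33, Q2=0.00, Q3=15.00, Q4=7.00, Q5=2.00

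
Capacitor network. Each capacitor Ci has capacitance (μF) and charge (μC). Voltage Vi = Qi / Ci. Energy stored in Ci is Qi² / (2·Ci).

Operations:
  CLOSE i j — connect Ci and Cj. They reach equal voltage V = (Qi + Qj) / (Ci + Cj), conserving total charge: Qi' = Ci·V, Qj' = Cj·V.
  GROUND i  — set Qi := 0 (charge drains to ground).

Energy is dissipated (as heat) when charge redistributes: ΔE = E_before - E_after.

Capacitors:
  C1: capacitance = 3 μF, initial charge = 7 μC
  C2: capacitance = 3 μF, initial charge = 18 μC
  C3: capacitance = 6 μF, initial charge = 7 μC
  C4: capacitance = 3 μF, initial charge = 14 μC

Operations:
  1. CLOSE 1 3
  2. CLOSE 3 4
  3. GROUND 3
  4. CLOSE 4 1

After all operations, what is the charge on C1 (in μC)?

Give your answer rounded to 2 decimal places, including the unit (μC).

Answer: 6.22 μC

Derivation:
Initial: C1(3μF, Q=7μC, V=2.33V), C2(3μF, Q=18μC, V=6.00V), C3(6μF, Q=7μC, V=1.17V), C4(3μF, Q=14μC, V=4.67V)
Op 1: CLOSE 1-3: Q_total=14.00, C_total=9.00, V=1.56; Q1=4.67, Q3=9.33; dissipated=1.361
Op 2: CLOSE 3-4: Q_total=23.33, C_total=9.00, V=2.59; Q3=15.56, Q4=7.78; dissipated=9.679
Op 3: GROUND 3: Q3=0; energy lost=20.165
Op 4: CLOSE 4-1: Q_total=12.44, C_total=6.00, V=2.07; Q4=6.22, Q1=6.22; dissipated=0.807
Final charges: Q1=6.22, Q2=18.00, Q3=0.00, Q4=6.22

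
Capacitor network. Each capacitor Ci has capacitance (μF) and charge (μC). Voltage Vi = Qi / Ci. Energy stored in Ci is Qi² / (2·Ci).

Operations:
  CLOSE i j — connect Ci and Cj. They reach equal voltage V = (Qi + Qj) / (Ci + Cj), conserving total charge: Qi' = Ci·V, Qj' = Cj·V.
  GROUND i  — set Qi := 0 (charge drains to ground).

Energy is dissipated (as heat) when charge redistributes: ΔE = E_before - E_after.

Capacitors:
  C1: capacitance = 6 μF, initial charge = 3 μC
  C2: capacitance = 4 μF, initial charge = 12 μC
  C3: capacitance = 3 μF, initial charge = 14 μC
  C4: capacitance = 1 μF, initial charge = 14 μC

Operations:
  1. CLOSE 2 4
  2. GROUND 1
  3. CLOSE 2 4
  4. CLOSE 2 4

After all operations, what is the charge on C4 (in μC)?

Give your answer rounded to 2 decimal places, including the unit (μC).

Answer: 5.20 μC

Derivation:
Initial: C1(6μF, Q=3μC, V=0.50V), C2(4μF, Q=12μC, V=3.00V), C3(3μF, Q=14μC, V=4.67V), C4(1μF, Q=14μC, V=14.00V)
Op 1: CLOSE 2-4: Q_total=26.00, C_total=5.00, V=5.20; Q2=20.80, Q4=5.20; dissipated=48.400
Op 2: GROUND 1: Q1=0; energy lost=0.750
Op 3: CLOSE 2-4: Q_total=26.00, C_total=5.00, V=5.20; Q2=20.80, Q4=5.20; dissipated=0.000
Op 4: CLOSE 2-4: Q_total=26.00, C_total=5.00, V=5.20; Q2=20.80, Q4=5.20; dissipated=0.000
Final charges: Q1=0.00, Q2=20.80, Q3=14.00, Q4=5.20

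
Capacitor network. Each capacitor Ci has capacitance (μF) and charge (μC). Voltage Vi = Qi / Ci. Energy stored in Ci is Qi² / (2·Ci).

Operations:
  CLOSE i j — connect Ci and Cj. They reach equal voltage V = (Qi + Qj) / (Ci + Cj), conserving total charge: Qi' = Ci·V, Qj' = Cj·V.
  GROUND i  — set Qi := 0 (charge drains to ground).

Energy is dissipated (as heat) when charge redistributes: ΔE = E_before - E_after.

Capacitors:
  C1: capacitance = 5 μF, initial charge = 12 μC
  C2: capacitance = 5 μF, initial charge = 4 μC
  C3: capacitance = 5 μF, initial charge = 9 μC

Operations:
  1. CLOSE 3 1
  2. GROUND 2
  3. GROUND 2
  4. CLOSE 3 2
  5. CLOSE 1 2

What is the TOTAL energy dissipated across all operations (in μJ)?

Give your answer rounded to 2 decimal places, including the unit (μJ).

Initial: C1(5μF, Q=12μC, V=2.40V), C2(5μF, Q=4μC, V=0.80V), C3(5μF, Q=9μC, V=1.80V)
Op 1: CLOSE 3-1: Q_total=21.00, C_total=10.00, V=2.10; Q3=10.50, Q1=10.50; dissipated=0.450
Op 2: GROUND 2: Q2=0; energy lost=1.600
Op 3: GROUND 2: Q2=0; energy lost=0.000
Op 4: CLOSE 3-2: Q_total=10.50, C_total=10.00, V=1.05; Q3=5.25, Q2=5.25; dissipated=5.513
Op 5: CLOSE 1-2: Q_total=15.75, C_total=10.00, V=1.57; Q1=7.88, Q2=7.88; dissipated=1.378
Total dissipated: 8.941 μJ

Answer: 8.94 μJ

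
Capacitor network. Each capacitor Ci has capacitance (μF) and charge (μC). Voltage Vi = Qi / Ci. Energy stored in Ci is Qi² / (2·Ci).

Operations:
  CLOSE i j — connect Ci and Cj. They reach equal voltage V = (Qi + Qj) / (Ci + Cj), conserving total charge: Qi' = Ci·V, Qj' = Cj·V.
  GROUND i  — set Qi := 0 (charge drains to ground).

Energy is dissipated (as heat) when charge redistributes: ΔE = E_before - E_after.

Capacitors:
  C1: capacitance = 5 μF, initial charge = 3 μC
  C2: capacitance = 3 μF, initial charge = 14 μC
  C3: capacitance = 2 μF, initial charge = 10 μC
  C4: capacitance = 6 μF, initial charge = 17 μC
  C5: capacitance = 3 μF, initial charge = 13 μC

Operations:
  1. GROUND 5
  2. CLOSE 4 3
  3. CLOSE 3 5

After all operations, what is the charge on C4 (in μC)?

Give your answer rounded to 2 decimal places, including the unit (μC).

Initial: C1(5μF, Q=3μC, V=0.60V), C2(3μF, Q=14μC, V=4.67V), C3(2μF, Q=10μC, V=5.00V), C4(6μF, Q=17μC, V=2.83V), C5(3μF, Q=13μC, V=4.33V)
Op 1: GROUND 5: Q5=0; energy lost=28.167
Op 2: CLOSE 4-3: Q_total=27.00, C_total=8.00, V=3.38; Q4=20.25, Q3=6.75; dissipated=3.521
Op 3: CLOSE 3-5: Q_total=6.75, C_total=5.00, V=1.35; Q3=2.70, Q5=4.05; dissipated=6.834
Final charges: Q1=3.00, Q2=14.00, Q3=2.70, Q4=20.25, Q5=4.05

Answer: 20.25 μC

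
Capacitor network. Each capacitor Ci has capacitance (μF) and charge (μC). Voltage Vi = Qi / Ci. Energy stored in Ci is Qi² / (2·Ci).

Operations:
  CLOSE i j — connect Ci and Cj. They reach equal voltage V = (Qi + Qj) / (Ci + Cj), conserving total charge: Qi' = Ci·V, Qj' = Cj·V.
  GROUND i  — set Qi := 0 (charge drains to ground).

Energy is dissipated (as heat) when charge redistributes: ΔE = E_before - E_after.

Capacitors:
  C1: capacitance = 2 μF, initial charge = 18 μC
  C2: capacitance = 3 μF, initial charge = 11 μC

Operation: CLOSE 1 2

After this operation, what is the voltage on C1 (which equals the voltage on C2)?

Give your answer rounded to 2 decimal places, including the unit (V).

Initial: C1(2μF, Q=18μC, V=9.00V), C2(3μF, Q=11μC, V=3.67V)
Op 1: CLOSE 1-2: Q_total=29.00, C_total=5.00, V=5.80; Q1=11.60, Q2=17.40; dissipated=17.067

Answer: 5.80 V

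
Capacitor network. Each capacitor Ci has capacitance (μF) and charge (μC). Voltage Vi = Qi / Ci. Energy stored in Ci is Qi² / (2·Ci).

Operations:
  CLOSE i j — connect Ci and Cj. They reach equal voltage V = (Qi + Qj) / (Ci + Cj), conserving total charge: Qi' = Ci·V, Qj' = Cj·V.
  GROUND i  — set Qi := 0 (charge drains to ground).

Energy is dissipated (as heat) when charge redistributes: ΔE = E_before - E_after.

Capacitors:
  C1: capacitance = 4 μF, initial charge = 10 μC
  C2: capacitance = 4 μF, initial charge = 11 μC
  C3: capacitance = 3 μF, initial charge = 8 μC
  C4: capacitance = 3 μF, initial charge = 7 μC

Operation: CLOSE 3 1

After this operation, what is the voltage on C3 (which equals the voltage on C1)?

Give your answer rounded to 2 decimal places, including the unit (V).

Initial: C1(4μF, Q=10μC, V=2.50V), C2(4μF, Q=11μC, V=2.75V), C3(3μF, Q=8μC, V=2.67V), C4(3μF, Q=7μC, V=2.33V)
Op 1: CLOSE 3-1: Q_total=18.00, C_total=7.00, V=2.57; Q3=7.71, Q1=10.29; dissipated=0.024

Answer: 2.57 V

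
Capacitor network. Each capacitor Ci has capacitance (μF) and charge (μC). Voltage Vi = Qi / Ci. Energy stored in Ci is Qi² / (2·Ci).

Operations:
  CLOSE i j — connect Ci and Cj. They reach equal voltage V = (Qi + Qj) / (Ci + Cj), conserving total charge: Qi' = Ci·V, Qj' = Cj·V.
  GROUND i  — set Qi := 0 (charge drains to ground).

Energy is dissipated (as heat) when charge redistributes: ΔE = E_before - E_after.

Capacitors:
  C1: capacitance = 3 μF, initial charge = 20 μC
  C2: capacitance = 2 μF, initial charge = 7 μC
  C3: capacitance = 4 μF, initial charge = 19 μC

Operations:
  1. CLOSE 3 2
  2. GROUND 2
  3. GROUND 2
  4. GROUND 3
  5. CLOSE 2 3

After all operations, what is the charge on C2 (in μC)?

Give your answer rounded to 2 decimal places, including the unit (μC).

Initial: C1(3μF, Q=20μC, V=6.67V), C2(2μF, Q=7μC, V=3.50V), C3(4μF, Q=19μC, V=4.75V)
Op 1: CLOSE 3-2: Q_total=26.00, C_total=6.00, V=4.33; Q3=17.33, Q2=8.67; dissipated=1.042
Op 2: GROUND 2: Q2=0; energy lost=18.778
Op 3: GROUND 2: Q2=0; energy lost=0.000
Op 4: GROUND 3: Q3=0; energy lost=37.556
Op 5: CLOSE 2-3: Q_total=0.00, C_total=6.00, V=0.00; Q2=0.00, Q3=0.00; dissipated=0.000
Final charges: Q1=20.00, Q2=0.00, Q3=0.00

Answer: 0.00 μC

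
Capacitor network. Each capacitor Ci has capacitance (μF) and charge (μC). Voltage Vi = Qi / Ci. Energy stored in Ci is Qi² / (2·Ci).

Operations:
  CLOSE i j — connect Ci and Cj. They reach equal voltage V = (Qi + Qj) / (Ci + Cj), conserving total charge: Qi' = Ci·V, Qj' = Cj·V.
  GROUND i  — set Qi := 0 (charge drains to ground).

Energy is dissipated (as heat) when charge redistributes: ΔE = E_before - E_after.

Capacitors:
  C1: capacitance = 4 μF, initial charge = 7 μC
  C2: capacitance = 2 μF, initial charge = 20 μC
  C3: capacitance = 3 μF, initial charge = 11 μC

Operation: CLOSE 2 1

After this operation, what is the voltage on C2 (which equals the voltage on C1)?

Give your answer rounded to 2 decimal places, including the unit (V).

Answer: 4.50 V

Derivation:
Initial: C1(4μF, Q=7μC, V=1.75V), C2(2μF, Q=20μC, V=10.00V), C3(3μF, Q=11μC, V=3.67V)
Op 1: CLOSE 2-1: Q_total=27.00, C_total=6.00, V=4.50; Q2=9.00, Q1=18.00; dissipated=45.375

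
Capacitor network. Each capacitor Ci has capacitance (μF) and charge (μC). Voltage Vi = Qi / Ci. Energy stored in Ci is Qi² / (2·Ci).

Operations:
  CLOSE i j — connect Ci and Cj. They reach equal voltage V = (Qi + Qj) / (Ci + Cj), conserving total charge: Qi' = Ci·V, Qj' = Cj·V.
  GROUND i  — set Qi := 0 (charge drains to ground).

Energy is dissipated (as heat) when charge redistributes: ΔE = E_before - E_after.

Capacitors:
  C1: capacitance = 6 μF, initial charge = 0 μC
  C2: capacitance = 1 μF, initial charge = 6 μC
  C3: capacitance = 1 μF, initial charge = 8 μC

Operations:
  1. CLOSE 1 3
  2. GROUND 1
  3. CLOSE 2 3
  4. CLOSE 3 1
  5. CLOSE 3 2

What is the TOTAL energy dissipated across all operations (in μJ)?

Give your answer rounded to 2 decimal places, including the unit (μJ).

Initial: C1(6μF, Q=0μC, V=0.00V), C2(1μF, Q=6μC, V=6.00V), C3(1μF, Q=8μC, V=8.00V)
Op 1: CLOSE 1-3: Q_total=8.00, C_total=7.00, V=1.14; Q1=6.86, Q3=1.14; dissipated=27.429
Op 2: GROUND 1: Q1=0; energy lost=3.918
Op 3: CLOSE 2-3: Q_total=7.14, C_total=2.00, V=3.57; Q2=3.57, Q3=3.57; dissipated=5.898
Op 4: CLOSE 3-1: Q_total=3.57, C_total=7.00, V=0.51; Q3=0.51, Q1=3.06; dissipated=5.466
Op 5: CLOSE 3-2: Q_total=4.08, C_total=2.00, V=2.04; Q3=2.04, Q2=2.04; dissipated=2.343
Total dissipated: 45.054 μJ

Answer: 45.05 μJ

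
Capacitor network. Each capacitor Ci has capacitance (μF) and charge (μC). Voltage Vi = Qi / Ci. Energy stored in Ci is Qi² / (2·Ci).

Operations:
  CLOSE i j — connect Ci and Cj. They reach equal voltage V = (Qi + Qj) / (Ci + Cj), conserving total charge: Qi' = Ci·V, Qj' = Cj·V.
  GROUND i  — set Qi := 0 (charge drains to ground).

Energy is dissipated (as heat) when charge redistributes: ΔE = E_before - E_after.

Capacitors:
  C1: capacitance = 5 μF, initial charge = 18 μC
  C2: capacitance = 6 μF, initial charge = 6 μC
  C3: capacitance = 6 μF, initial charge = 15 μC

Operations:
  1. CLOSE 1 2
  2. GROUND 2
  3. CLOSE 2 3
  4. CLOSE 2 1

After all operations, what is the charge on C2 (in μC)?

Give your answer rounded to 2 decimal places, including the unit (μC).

Answer: 10.04 μC

Derivation:
Initial: C1(5μF, Q=18μC, V=3.60V), C2(6μF, Q=6μC, V=1.00V), C3(6μF, Q=15μC, V=2.50V)
Op 1: CLOSE 1-2: Q_total=24.00, C_total=11.00, V=2.18; Q1=10.91, Q2=13.09; dissipated=9.218
Op 2: GROUND 2: Q2=0; energy lost=14.281
Op 3: CLOSE 2-3: Q_total=15.00, C_total=12.00, V=1.25; Q2=7.50, Q3=7.50; dissipated=9.375
Op 4: CLOSE 2-1: Q_total=18.41, C_total=11.00, V=1.67; Q2=10.04, Q1=8.37; dissipated=1.184
Final charges: Q1=8.37, Q2=10.04, Q3=7.50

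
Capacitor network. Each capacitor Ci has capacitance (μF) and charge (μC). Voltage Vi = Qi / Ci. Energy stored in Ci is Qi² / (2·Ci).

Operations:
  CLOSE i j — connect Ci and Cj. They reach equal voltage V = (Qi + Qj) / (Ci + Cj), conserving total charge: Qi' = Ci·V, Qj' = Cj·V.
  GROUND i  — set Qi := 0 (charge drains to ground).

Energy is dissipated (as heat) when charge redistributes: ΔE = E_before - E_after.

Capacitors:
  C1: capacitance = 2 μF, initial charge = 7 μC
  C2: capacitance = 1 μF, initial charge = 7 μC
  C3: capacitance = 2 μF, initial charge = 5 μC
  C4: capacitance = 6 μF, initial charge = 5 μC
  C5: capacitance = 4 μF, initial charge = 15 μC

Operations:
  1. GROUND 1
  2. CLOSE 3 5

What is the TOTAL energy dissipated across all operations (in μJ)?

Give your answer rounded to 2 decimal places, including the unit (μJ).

Answer: 13.29 μJ

Derivation:
Initial: C1(2μF, Q=7μC, V=3.50V), C2(1μF, Q=7μC, V=7.00V), C3(2μF, Q=5μC, V=2.50V), C4(6μF, Q=5μC, V=0.83V), C5(4μF, Q=15μC, V=3.75V)
Op 1: GROUND 1: Q1=0; energy lost=12.250
Op 2: CLOSE 3-5: Q_total=20.00, C_total=6.00, V=3.33; Q3=6.67, Q5=13.33; dissipated=1.042
Total dissipated: 13.292 μJ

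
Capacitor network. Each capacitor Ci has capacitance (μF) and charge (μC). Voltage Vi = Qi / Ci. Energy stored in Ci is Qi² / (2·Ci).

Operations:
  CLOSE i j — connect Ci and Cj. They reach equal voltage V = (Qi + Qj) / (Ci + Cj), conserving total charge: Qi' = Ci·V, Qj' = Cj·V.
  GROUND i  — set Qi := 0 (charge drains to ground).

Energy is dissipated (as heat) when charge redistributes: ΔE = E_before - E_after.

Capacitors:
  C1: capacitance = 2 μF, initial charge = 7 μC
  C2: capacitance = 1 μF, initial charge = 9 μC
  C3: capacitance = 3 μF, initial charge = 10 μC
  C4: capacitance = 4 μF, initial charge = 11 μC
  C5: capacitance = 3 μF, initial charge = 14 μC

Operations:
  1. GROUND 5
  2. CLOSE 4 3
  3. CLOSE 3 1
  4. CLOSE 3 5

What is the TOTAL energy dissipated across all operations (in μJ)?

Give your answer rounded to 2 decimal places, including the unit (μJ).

Initial: C1(2μF, Q=7μC, V=3.50V), C2(1μF, Q=9μC, V=9.00V), C3(3μF, Q=10μC, V=3.33V), C4(4μF, Q=11μC, V=2.75V), C5(3μF, Q=14μC, V=4.67V)
Op 1: GROUND 5: Q5=0; energy lost=32.667
Op 2: CLOSE 4-3: Q_total=21.00, C_total=7.00, V=3.00; Q4=12.00, Q3=9.00; dissipated=0.292
Op 3: CLOSE 3-1: Q_total=16.00, C_total=5.00, V=3.20; Q3=9.60, Q1=6.40; dissipated=0.150
Op 4: CLOSE 3-5: Q_total=9.60, C_total=6.00, V=1.60; Q3=4.80, Q5=4.80; dissipated=7.680
Total dissipated: 40.788 μJ

Answer: 40.79 μJ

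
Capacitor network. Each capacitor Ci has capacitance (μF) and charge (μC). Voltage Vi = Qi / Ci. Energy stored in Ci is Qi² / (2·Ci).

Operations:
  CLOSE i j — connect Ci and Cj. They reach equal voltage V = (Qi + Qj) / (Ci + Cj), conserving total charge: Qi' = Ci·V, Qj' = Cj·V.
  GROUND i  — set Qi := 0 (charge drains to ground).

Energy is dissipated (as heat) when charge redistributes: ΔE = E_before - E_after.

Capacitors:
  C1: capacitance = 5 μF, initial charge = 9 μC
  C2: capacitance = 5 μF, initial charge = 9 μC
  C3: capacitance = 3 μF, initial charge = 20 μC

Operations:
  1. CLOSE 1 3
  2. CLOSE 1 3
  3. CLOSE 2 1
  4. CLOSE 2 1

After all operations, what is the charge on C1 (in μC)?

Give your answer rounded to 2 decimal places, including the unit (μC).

Initial: C1(5μF, Q=9μC, V=1.80V), C2(5μF, Q=9μC, V=1.80V), C3(3μF, Q=20μC, V=6.67V)
Op 1: CLOSE 1-3: Q_total=29.00, C_total=8.00, V=3.62; Q1=18.12, Q3=10.88; dissipated=22.204
Op 2: CLOSE 1-3: Q_total=29.00, C_total=8.00, V=3.62; Q1=18.12, Q3=10.88; dissipated=0.000
Op 3: CLOSE 2-1: Q_total=27.12, C_total=10.00, V=2.71; Q2=13.56, Q1=13.56; dissipated=4.163
Op 4: CLOSE 2-1: Q_total=27.12, C_total=10.00, V=2.71; Q2=13.56, Q1=13.56; dissipated=0.000
Final charges: Q1=13.56, Q2=13.56, Q3=10.88

Answer: 13.56 μC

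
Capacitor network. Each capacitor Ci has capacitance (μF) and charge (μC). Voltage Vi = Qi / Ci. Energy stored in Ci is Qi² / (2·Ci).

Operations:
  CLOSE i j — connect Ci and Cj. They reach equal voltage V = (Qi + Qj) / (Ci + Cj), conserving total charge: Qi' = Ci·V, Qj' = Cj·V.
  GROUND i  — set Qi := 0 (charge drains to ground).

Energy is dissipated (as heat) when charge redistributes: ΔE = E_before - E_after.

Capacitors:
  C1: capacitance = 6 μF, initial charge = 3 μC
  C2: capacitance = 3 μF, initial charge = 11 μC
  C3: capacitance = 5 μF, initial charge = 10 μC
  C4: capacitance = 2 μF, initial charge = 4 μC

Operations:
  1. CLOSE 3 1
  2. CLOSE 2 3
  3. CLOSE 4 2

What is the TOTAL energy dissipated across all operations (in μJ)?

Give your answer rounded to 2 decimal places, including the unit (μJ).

Initial: C1(6μF, Q=3μC, V=0.50V), C2(3μF, Q=11μC, V=3.67V), C3(5μF, Q=10μC, V=2.00V), C4(2μF, Q=4μC, V=2.00V)
Op 1: CLOSE 3-1: Q_total=13.00, C_total=11.00, V=1.18; Q3=5.91, Q1=7.09; dissipated=3.068
Op 2: CLOSE 2-3: Q_total=16.91, C_total=8.00, V=2.11; Q2=6.34, Q3=10.57; dissipated=5.789
Op 3: CLOSE 4-2: Q_total=10.34, C_total=5.00, V=2.07; Q4=4.14, Q2=6.20; dissipated=0.008
Total dissipated: 8.864 μJ

Answer: 8.86 μJ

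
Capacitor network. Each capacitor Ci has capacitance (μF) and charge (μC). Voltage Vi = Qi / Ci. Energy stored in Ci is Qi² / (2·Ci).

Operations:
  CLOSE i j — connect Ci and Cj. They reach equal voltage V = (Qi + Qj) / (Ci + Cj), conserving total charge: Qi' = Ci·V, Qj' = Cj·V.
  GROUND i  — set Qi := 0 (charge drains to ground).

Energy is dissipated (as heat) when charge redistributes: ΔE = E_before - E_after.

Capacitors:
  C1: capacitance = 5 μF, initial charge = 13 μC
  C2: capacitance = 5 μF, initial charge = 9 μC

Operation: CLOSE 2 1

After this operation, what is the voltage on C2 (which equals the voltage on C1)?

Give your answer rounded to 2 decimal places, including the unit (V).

Answer: 2.20 V

Derivation:
Initial: C1(5μF, Q=13μC, V=2.60V), C2(5μF, Q=9μC, V=1.80V)
Op 1: CLOSE 2-1: Q_total=22.00, C_total=10.00, V=2.20; Q2=11.00, Q1=11.00; dissipated=0.800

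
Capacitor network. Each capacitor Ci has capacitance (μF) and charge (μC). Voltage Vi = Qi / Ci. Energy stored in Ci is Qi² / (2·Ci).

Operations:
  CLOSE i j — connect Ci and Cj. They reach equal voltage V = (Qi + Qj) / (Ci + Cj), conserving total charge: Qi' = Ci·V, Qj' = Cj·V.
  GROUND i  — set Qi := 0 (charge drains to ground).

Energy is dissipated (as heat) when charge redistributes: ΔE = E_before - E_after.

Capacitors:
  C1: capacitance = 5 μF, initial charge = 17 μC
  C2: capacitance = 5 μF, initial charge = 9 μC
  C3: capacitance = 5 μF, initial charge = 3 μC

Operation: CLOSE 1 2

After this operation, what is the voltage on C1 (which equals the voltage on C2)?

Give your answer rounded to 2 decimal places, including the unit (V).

Initial: C1(5μF, Q=17μC, V=3.40V), C2(5μF, Q=9μC, V=1.80V), C3(5μF, Q=3μC, V=0.60V)
Op 1: CLOSE 1-2: Q_total=26.00, C_total=10.00, V=2.60; Q1=13.00, Q2=13.00; dissipated=3.200

Answer: 2.60 V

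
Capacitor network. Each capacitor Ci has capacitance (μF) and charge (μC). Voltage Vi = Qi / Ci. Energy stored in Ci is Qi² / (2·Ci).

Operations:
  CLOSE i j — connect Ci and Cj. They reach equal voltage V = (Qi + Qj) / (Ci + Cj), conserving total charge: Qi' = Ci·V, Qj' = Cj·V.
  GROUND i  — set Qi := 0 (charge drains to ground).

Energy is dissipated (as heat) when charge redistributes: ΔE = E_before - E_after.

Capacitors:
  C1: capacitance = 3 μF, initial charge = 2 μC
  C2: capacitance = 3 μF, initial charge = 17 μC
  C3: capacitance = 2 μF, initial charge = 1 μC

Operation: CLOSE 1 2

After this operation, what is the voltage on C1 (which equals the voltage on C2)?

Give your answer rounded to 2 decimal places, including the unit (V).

Initial: C1(3μF, Q=2μC, V=0.67V), C2(3μF, Q=17μC, V=5.67V), C3(2μF, Q=1μC, V=0.50V)
Op 1: CLOSE 1-2: Q_total=19.00, C_total=6.00, V=3.17; Q1=9.50, Q2=9.50; dissipated=18.750

Answer: 3.17 V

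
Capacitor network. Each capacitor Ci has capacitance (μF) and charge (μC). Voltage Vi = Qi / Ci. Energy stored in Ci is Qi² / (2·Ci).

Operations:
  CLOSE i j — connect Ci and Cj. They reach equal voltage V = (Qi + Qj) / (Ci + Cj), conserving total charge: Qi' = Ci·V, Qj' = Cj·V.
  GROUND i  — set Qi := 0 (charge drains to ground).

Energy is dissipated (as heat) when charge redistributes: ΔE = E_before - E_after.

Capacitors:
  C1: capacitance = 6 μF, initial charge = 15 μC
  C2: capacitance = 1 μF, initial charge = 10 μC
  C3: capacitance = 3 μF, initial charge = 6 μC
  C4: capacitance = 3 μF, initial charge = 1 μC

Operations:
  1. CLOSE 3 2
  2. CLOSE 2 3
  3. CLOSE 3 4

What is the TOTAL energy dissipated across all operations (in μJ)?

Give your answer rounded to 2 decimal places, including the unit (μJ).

Answer: 34.08 μJ

Derivation:
Initial: C1(6μF, Q=15μC, V=2.50V), C2(1μF, Q=10μC, V=10.00V), C3(3μF, Q=6μC, V=2.00V), C4(3μF, Q=1μC, V=0.33V)
Op 1: CLOSE 3-2: Q_total=16.00, C_total=4.00, V=4.00; Q3=12.00, Q2=4.00; dissipated=24.000
Op 2: CLOSE 2-3: Q_total=16.00, C_total=4.00, V=4.00; Q2=4.00, Q3=12.00; dissipated=0.000
Op 3: CLOSE 3-4: Q_total=13.00, C_total=6.00, V=2.17; Q3=6.50, Q4=6.50; dissipated=10.083
Total dissipated: 34.083 μJ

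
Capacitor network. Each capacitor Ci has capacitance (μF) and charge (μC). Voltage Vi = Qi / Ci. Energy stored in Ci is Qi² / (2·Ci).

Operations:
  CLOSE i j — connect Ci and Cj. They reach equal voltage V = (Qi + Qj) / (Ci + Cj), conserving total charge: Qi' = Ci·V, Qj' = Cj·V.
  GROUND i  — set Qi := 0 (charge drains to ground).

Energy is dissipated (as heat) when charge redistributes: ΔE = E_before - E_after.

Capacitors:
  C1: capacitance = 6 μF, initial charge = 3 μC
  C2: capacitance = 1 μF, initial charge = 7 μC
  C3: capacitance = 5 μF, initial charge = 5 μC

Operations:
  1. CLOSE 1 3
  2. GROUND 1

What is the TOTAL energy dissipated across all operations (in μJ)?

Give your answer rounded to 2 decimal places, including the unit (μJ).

Initial: C1(6μF, Q=3μC, V=0.50V), C2(1μF, Q=7μC, V=7.00V), C3(5μF, Q=5μC, V=1.00V)
Op 1: CLOSE 1-3: Q_total=8.00, C_total=11.00, V=0.73; Q1=4.36, Q3=3.64; dissipated=0.341
Op 2: GROUND 1: Q1=0; energy lost=1.587
Total dissipated: 1.928 μJ

Answer: 1.93 μJ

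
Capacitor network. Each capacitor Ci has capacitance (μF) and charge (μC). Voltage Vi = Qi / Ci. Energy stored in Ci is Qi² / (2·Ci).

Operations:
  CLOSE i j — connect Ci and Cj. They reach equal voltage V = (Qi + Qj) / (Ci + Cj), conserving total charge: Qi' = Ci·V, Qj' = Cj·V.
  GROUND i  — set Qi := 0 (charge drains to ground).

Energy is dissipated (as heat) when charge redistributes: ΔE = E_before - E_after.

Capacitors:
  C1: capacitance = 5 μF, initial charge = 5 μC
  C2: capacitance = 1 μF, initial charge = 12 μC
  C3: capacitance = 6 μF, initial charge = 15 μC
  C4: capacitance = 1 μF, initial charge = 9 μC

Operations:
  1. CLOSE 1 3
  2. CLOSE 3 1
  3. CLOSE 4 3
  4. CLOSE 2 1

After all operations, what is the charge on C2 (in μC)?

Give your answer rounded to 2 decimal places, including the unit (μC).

Answer: 3.52 μC

Derivation:
Initial: C1(5μF, Q=5μC, V=1.00V), C2(1μF, Q=12μC, V=12.00V), C3(6μF, Q=15μC, V=2.50V), C4(1μF, Q=9μC, V=9.00V)
Op 1: CLOSE 1-3: Q_total=20.00, C_total=11.00, V=1.82; Q1=9.09, Q3=10.91; dissipated=3.068
Op 2: CLOSE 3-1: Q_total=20.00, C_total=11.00, V=1.82; Q3=10.91, Q1=9.09; dissipated=0.000
Op 3: CLOSE 4-3: Q_total=19.91, C_total=7.00, V=2.84; Q4=2.84, Q3=17.06; dissipated=22.105
Op 4: CLOSE 2-1: Q_total=21.09, C_total=6.00, V=3.52; Q2=3.52, Q1=17.58; dissipated=43.196
Final charges: Q1=17.58, Q2=3.52, Q3=17.06, Q4=2.84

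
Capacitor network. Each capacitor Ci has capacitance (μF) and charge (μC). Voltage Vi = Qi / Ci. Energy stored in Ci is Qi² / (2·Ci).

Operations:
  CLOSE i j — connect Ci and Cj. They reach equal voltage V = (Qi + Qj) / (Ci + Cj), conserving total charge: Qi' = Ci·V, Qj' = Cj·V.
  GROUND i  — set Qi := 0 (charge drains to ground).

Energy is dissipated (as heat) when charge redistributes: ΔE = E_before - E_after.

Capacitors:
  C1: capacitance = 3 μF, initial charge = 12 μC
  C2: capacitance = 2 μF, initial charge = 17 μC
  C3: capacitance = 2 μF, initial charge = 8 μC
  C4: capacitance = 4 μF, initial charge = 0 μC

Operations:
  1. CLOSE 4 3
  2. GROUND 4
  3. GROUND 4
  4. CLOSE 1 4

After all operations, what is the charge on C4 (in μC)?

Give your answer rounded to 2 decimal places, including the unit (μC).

Answer: 6.86 μC

Derivation:
Initial: C1(3μF, Q=12μC, V=4.00V), C2(2μF, Q=17μC, V=8.50V), C3(2μF, Q=8μC, V=4.00V), C4(4μF, Q=0μC, V=0.00V)
Op 1: CLOSE 4-3: Q_total=8.00, C_total=6.00, V=1.33; Q4=5.33, Q3=2.67; dissipated=10.667
Op 2: GROUND 4: Q4=0; energy lost=3.556
Op 3: GROUND 4: Q4=0; energy lost=0.000
Op 4: CLOSE 1-4: Q_total=12.00, C_total=7.00, V=1.71; Q1=5.14, Q4=6.86; dissipated=13.714
Final charges: Q1=5.14, Q2=17.00, Q3=2.67, Q4=6.86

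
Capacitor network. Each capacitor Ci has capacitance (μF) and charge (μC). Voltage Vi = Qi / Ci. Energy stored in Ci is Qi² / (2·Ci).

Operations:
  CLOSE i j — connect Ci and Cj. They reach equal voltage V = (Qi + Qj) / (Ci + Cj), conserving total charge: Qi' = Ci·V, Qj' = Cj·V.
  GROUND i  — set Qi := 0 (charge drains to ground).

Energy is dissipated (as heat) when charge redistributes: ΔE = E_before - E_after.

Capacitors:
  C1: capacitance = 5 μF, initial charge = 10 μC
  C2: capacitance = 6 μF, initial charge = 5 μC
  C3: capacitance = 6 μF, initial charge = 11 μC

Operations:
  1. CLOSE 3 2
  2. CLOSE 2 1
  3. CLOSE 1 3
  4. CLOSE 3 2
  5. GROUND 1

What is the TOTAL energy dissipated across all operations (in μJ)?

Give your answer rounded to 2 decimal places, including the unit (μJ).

Initial: C1(5μF, Q=10μC, V=2.00V), C2(6μF, Q=5μC, V=0.83V), C3(6μF, Q=11μC, V=1.83V)
Op 1: CLOSE 3-2: Q_total=16.00, C_total=12.00, V=1.33; Q3=8.00, Q2=8.00; dissipated=1.500
Op 2: CLOSE 2-1: Q_total=18.00, C_total=11.00, V=1.64; Q2=9.82, Q1=8.18; dissipated=0.606
Op 3: CLOSE 1-3: Q_total=16.18, C_total=11.00, V=1.47; Q1=7.36, Q3=8.83; dissipated=0.125
Op 4: CLOSE 3-2: Q_total=18.64, C_total=12.00, V=1.55; Q3=9.32, Q2=9.32; dissipated=0.041
Op 5: GROUND 1: Q1=0; energy lost=5.410
Total dissipated: 7.682 μJ

Answer: 7.68 μJ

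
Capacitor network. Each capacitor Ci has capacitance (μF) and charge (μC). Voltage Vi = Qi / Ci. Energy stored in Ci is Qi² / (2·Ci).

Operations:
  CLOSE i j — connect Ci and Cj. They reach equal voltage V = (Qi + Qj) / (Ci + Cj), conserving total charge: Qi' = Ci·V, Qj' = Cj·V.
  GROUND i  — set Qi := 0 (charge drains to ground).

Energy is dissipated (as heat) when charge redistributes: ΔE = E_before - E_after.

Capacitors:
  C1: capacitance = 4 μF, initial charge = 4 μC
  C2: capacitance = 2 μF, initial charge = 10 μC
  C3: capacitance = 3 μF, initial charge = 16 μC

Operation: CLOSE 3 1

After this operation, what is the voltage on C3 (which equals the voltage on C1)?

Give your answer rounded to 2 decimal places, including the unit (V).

Answer: 2.86 V

Derivation:
Initial: C1(4μF, Q=4μC, V=1.00V), C2(2μF, Q=10μC, V=5.00V), C3(3μF, Q=16μC, V=5.33V)
Op 1: CLOSE 3-1: Q_total=20.00, C_total=7.00, V=2.86; Q3=8.57, Q1=11.43; dissipated=16.095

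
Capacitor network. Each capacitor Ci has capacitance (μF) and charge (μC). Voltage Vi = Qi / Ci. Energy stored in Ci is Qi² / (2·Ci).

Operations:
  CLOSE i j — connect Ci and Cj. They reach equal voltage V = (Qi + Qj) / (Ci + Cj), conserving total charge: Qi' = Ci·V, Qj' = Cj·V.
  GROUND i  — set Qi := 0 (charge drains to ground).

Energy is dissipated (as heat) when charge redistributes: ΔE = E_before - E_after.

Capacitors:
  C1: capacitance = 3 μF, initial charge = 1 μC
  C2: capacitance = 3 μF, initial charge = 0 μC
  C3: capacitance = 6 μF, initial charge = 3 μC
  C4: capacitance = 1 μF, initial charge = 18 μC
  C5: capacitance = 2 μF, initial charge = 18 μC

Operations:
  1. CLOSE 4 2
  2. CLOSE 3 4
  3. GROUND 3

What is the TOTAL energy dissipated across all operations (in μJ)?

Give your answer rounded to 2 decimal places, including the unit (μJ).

Answer: 131.80 μJ

Derivation:
Initial: C1(3μF, Q=1μC, V=0.33V), C2(3μF, Q=0μC, V=0.00V), C3(6μF, Q=3μC, V=0.50V), C4(1μF, Q=18μC, V=18.00V), C5(2μF, Q=18μC, V=9.00V)
Op 1: CLOSE 4-2: Q_total=18.00, C_total=4.00, V=4.50; Q4=4.50, Q2=13.50; dissipated=121.500
Op 2: CLOSE 3-4: Q_total=7.50, C_total=7.00, V=1.07; Q3=6.43, Q4=1.07; dissipated=6.857
Op 3: GROUND 3: Q3=0; energy lost=3.444
Total dissipated: 131.801 μJ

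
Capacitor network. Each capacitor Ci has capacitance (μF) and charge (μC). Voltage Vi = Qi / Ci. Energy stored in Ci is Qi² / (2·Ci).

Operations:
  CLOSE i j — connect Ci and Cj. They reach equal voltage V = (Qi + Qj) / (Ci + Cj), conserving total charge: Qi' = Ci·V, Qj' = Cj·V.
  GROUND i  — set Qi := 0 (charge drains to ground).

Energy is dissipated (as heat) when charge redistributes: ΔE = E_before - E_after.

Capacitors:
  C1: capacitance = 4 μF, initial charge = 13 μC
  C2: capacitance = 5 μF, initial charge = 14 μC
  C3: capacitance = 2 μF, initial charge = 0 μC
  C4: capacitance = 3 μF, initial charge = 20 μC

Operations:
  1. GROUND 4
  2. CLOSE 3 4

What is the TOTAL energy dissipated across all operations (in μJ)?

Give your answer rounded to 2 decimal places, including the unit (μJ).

Initial: C1(4μF, Q=13μC, V=3.25V), C2(5μF, Q=14μC, V=2.80V), C3(2μF, Q=0μC, V=0.00V), C4(3μF, Q=20μC, V=6.67V)
Op 1: GROUND 4: Q4=0; energy lost=66.667
Op 2: CLOSE 3-4: Q_total=0.00, C_total=5.00, V=0.00; Q3=0.00, Q4=0.00; dissipated=0.000
Total dissipated: 66.667 μJ

Answer: 66.67 μJ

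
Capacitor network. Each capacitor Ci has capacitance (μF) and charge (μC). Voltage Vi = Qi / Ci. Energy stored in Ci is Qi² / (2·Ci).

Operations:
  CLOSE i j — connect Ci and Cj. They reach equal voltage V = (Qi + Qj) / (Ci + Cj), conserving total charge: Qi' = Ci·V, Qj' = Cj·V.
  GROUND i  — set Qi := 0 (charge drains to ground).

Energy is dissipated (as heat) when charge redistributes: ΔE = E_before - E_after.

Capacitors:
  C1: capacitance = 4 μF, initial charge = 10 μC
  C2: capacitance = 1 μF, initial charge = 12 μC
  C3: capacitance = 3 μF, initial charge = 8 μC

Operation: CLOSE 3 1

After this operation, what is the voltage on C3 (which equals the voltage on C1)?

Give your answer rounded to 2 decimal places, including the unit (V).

Initial: C1(4μF, Q=10μC, V=2.50V), C2(1μF, Q=12μC, V=12.00V), C3(3μF, Q=8μC, V=2.67V)
Op 1: CLOSE 3-1: Q_total=18.00, C_total=7.00, V=2.57; Q3=7.71, Q1=10.29; dissipated=0.024

Answer: 2.57 V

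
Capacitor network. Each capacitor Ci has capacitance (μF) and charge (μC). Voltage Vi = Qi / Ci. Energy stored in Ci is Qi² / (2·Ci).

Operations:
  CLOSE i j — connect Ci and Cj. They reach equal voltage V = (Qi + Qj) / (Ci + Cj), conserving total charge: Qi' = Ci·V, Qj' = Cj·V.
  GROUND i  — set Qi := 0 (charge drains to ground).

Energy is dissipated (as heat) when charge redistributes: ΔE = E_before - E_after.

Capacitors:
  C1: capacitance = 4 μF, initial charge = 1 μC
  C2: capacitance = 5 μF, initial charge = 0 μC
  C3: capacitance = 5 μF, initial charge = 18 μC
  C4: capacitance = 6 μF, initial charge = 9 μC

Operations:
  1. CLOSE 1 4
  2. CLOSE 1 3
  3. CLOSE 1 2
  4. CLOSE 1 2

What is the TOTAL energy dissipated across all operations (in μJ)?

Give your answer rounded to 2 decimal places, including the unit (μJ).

Initial: C1(4μF, Q=1μC, V=0.25V), C2(5μF, Q=0μC, V=0.00V), C3(5μF, Q=18μC, V=3.60V), C4(6μF, Q=9μC, V=1.50V)
Op 1: CLOSE 1-4: Q_total=10.00, C_total=10.00, V=1.00; Q1=4.00, Q4=6.00; dissipated=1.875
Op 2: CLOSE 1-3: Q_total=22.00, C_total=9.00, V=2.44; Q1=9.78, Q3=12.22; dissipated=7.511
Op 3: CLOSE 1-2: Q_total=9.78, C_total=9.00, V=1.09; Q1=4.35, Q2=5.43; dissipated=6.639
Op 4: CLOSE 1-2: Q_total=9.78, C_total=9.00, V=1.09; Q1=4.35, Q2=5.43; dissipated=0.000
Total dissipated: 16.025 μJ

Answer: 16.03 μJ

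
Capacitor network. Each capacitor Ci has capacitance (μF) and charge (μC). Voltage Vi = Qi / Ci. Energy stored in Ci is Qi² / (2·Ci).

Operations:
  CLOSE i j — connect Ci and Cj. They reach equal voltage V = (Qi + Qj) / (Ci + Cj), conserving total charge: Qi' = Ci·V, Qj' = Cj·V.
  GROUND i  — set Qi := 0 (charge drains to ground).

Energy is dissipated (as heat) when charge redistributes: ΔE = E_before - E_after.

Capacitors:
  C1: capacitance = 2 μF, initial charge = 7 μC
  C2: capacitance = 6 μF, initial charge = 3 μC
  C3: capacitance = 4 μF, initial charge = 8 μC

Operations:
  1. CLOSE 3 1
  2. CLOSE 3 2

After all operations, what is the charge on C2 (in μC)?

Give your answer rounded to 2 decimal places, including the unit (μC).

Answer: 7.80 μC

Derivation:
Initial: C1(2μF, Q=7μC, V=3.50V), C2(6μF, Q=3μC, V=0.50V), C3(4μF, Q=8μC, V=2.00V)
Op 1: CLOSE 3-1: Q_total=15.00, C_total=6.00, V=2.50; Q3=10.00, Q1=5.00; dissipated=1.500
Op 2: CLOSE 3-2: Q_total=13.00, C_total=10.00, V=1.30; Q3=5.20, Q2=7.80; dissipated=4.800
Final charges: Q1=5.00, Q2=7.80, Q3=5.20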